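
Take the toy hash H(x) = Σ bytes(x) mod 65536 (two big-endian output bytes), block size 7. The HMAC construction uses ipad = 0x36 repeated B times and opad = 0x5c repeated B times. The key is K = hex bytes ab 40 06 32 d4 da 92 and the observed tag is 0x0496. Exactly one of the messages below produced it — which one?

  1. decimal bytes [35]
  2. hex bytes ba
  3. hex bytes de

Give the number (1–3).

Key hex bytes ab 40 06 32 d4 da 92 is exactly B = 7 bytes: K' = ab 40 06 32 d4 da 92.
K' ⊕ ipad = 9d 76 30 04 e2 ec a4; K' ⊕ opad = f7 1c 5a 6e 88 86 ce.
m1: inner = H(9d 76 30 04 e2 ec a4 23) = 03 dc; tag = H(f7 1c 5a 6e 88 86 ce 03 dc) = 0496 ← matches
m2: inner = H(9d 76 30 04 e2 ec a4 ba) = 04 73; tag = H(f7 1c 5a 6e 88 86 ce 04 73) = 042e
m3: inner = H(9d 76 30 04 e2 ec a4 de) = 04 97; tag = H(f7 1c 5a 6e 88 86 ce 04 97) = 0452

1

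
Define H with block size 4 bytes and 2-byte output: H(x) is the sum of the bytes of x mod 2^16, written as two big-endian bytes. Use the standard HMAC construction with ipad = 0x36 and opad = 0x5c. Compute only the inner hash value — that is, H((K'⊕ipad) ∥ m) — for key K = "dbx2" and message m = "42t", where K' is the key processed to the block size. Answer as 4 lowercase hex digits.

01d2

Key "dbx2" = 64 62 78 32 is exactly B = 4 bytes: K' = 64 62 78 32.
K' ⊕ ipad = 52 54 4e 04.
Inner input = 52 54 4e 04 ∥ 34 32 74.
Inner hash: sum = 82+84+78+4+52+50+116 = 466 → 01 d2.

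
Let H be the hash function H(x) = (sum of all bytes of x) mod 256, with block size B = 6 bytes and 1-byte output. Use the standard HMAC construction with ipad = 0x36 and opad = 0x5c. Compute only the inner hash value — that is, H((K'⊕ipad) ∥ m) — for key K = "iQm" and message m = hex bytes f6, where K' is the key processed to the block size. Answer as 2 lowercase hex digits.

b9

Key "iQm" = 69 51 6d is 3 bytes ≤ B = 6; zero-pad to 6 bytes: K' = 69 51 6d 00 00 00.
K' ⊕ ipad = 5f 67 5b 36 36 36.
Inner input = 5f 67 5b 36 36 36 ∥ f6.
Inner hash: sum = 95+103+91+54+54+54+246 = 697; mod 256 = 185 → b9.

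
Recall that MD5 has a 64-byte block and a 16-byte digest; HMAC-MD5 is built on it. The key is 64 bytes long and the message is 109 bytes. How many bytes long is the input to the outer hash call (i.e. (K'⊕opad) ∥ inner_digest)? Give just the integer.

Key is 64 ≤ 64 bytes, zero-padded: |K'| = 64.
Outer input = (K'⊕opad) ∥ H(inner) → 64 + 16 = 80 bytes.

80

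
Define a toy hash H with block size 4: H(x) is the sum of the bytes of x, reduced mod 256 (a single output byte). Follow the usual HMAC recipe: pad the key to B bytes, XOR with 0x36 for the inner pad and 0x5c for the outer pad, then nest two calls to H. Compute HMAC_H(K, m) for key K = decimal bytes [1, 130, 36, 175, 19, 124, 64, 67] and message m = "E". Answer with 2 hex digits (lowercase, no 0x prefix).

8d

Key decimal bytes [1, 130, 36, 175, 19, 124, 64, 67] = 01 82 24 af 13 7c 40 43 is 8 bytes > B = 4, so hash it first: H(key) = 68, then zero-pad to 4 bytes: K' = 68 00 00 00.
K' ⊕ ipad = 5e 36 36 36.  K' ⊕ opad = 34 5c 5c 5c.
Inner input = (K'⊕ipad) ∥ m = 5e 36 36 36 ∥ 45.
Inner hash: sum = 94+54+54+54+69 = 325; mod 256 = 69 → 45.
Outer input = (K'⊕opad) ∥ inner = 34 5c 5c 5c ∥ 45.
Outer hash (tag): sum = 52+92+92+92+69 = 397; mod 256 = 141 → 8d.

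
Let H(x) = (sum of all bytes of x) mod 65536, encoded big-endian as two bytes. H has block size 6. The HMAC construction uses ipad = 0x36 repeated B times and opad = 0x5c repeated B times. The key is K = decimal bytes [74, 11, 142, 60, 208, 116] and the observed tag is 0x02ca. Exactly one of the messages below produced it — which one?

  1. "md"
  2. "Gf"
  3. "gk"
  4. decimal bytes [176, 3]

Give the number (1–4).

1

Key decimal bytes [74, 11, 142, 60, 208, 116] = 4a 0b 8e 3c d0 74 is exactly B = 6 bytes: K' = 4a 0b 8e 3c d0 74.
K' ⊕ ipad = 7c 3d b8 0a e6 42; K' ⊕ opad = 16 57 d2 60 8c 28.
m1: inner = H(7c 3d b8 0a e6 42 6d 64) = 03 74; tag = H(16 57 d2 60 8c 28 03 74) = 02ca ← matches
m2: inner = H(7c 3d b8 0a e6 42 47 66) = 03 50; tag = H(16 57 d2 60 8c 28 03 50) = 02a6
m3: inner = H(7c 3d b8 0a e6 42 67 6b) = 03 75; tag = H(16 57 d2 60 8c 28 03 75) = 02cb
m4: inner = H(7c 3d b8 0a e6 42 b0 03) = 03 56; tag = H(16 57 d2 60 8c 28 03 56) = 02ac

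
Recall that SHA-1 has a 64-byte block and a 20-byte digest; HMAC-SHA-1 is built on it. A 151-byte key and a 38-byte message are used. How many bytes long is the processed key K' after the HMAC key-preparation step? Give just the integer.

Key is 151 > 64 bytes, so it is hashed to 20 bytes then zero-padded to 64: |K'| = 64.

64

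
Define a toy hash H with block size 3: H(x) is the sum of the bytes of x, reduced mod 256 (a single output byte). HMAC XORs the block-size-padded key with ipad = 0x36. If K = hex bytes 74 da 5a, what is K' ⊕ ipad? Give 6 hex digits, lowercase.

Key hex bytes 74 da 5a is exactly B = 3 bytes: K' = 74 da 5a.
XOR each byte with 0x36: 74⊕36=42, da⊕36=ec, 5a⊕36=6c.

42ec6c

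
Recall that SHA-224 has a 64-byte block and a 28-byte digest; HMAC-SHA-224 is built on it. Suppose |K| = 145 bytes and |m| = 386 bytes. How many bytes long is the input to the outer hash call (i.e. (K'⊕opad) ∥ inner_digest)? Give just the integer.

92

Key is 145 > 64 bytes, so it is hashed to 28 bytes then zero-padded to 64: |K'| = 64.
Outer input = (K'⊕opad) ∥ H(inner) → 64 + 28 = 92 bytes.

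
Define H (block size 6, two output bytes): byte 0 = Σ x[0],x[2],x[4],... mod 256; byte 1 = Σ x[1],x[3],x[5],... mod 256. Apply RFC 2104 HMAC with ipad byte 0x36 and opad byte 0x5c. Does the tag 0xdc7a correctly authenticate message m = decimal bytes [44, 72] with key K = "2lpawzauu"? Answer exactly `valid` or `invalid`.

Key "2lpawzauu" = 32 6c 70 61 77 7a 61 75 75 is 9 bytes > B = 6, so hash it first: H(key) = ef bc, then zero-pad to 6 bytes: K' = ef bc 00 00 00 00.
K' ⊕ ipad = d9 8a 36 36 36 36; K' ⊕ opad = b3 e0 5c 5c 5c 5c.
Inner hash: even-index sum = 369 mod 256 = 113; odd-index sum = 318 mod 256 = 62 → 71 3e.
Outer hash (recomputed tag): even-index sum = 476 mod 256 = 220; odd-index sum = 470 mod 256 = 214 → dc d6.
Recomputed tag = dcd6; claimed = dc7a → mismatch.

invalid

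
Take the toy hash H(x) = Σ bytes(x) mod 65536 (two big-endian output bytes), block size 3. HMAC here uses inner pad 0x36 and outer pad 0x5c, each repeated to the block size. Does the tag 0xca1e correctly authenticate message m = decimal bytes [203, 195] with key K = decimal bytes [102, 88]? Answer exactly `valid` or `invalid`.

invalid

Key decimal bytes [102, 88] = 66 58 is 2 bytes ≤ B = 3; zero-pad to 3 bytes: K' = 66 58 00.
K' ⊕ ipad = 50 6e 36; K' ⊕ opad = 3a 04 5c.
Inner hash: sum = 80+110+54+203+195 = 642 → 02 82.
Outer hash (recomputed tag): sum = 58+4+92+2+130 = 286 → 01 1e.
Recomputed tag = 011e; claimed = ca1e → mismatch.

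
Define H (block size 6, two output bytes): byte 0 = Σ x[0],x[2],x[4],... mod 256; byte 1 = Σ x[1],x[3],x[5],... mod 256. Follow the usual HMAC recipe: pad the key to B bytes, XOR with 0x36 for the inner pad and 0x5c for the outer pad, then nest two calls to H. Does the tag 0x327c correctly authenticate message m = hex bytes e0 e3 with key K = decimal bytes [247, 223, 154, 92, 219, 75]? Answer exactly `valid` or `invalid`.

invalid

Key decimal bytes [247, 223, 154, 92, 219, 75] = f7 df 9a 5c db 4b is exactly B = 6 bytes: K' = f7 df 9a 5c db 4b.
K' ⊕ ipad = c1 e9 ac 6a ed 7d; K' ⊕ opad = ab 83 c6 00 87 17.
Inner hash: even-index sum = 826 mod 256 = 58; odd-index sum = 691 mod 256 = 179 → 3a b3.
Outer hash (recomputed tag): even-index sum = 562 mod 256 = 50; odd-index sum = 333 mod 256 = 77 → 32 4d.
Recomputed tag = 324d; claimed = 327c → mismatch.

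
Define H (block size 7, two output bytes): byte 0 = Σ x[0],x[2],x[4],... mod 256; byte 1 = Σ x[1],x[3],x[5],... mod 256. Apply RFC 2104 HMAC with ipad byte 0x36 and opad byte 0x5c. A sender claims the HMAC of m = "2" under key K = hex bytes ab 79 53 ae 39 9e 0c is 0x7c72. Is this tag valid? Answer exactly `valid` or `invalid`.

Key hex bytes ab 79 53 ae 39 9e 0c is exactly B = 7 bytes: K' = ab 79 53 ae 39 9e 0c.
K' ⊕ ipad = 9d 4f 65 98 0f a8 3a; K' ⊕ opad = f7 25 0f f2 65 c2 50.
Inner hash: even-index sum = 331 mod 256 = 75; odd-index sum = 449 mod 256 = 193 → 4b c1.
Outer hash (recomputed tag): even-index sum = 636 mod 256 = 124; odd-index sum = 548 mod 256 = 36 → 7c 24.
Recomputed tag = 7c24; claimed = 7c72 → mismatch.

invalid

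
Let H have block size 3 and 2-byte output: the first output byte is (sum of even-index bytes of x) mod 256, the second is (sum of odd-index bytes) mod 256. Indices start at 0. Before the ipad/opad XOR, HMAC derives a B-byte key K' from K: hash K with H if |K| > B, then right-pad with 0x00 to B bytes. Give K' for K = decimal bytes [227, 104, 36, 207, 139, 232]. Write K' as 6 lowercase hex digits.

|K| = 6 > B = 3, so first hash the key.
H(K): even-index sum = 402 mod 256 = 146; odd-index sum = 543 mod 256 = 31 → 92 1f.
Zero-pad H(K) = 92 1f to 3 bytes: K' = 92 1f 00.

921f00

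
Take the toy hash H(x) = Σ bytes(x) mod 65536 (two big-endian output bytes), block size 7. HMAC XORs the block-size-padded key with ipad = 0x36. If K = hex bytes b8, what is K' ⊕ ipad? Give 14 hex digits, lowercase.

Key hex bytes b8 is 1 byte ≤ B = 7; zero-pad to 7 bytes: K' = b8 00 00 00 00 00 00.
XOR each byte with 0x36: b8⊕36=8e, 00⊕36=36, 00⊕36=36, 00⊕36=36, 00⊕36=36, 00⊕36=36, 00⊕36=36.

8e363636363636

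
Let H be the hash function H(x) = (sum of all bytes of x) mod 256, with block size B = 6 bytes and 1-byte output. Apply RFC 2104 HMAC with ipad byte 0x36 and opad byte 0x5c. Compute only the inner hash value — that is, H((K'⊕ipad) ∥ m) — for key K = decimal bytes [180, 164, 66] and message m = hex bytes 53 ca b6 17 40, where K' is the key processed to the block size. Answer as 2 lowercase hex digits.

Key decimal bytes [180, 164, 66] = b4 a4 42 is 3 bytes ≤ B = 6; zero-pad to 6 bytes: K' = b4 a4 42 00 00 00.
K' ⊕ ipad = 82 92 74 36 36 36.
Inner input = 82 92 74 36 36 36 ∥ 53 ca b6 17 40.
Inner hash: sum = 130+146+116+54+54+54+83+202+182+23+64 = 1108; mod 256 = 84 → 54.

54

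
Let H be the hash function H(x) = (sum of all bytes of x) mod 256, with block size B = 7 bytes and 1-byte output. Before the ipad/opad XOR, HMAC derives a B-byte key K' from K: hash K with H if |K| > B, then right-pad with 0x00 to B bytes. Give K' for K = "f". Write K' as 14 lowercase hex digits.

Key "f" = 66 is 1 byte ≤ B = 7; zero-pad to 7 bytes: K' = 66 00 00 00 00 00 00.

66000000000000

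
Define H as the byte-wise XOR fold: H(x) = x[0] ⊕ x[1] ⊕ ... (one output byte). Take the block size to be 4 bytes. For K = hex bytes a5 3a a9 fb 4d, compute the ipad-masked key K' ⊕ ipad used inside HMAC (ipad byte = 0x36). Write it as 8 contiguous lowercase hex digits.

Key hex bytes a5 3a a9 fb 4d is 5 bytes > B = 4, so hash it first: H(key) = 80, then zero-pad to 4 bytes: K' = 80 00 00 00.
XOR each byte with 0x36: 80⊕36=b6, 00⊕36=36, 00⊕36=36, 00⊕36=36.

b6363636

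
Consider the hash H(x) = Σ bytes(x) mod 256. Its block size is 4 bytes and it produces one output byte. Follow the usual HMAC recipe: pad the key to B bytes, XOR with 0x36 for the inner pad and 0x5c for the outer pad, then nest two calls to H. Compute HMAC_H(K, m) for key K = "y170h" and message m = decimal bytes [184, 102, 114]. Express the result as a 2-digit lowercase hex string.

Key "y170h" = 79 31 37 30 68 is 5 bytes > B = 4, so hash it first: H(key) = 79, then zero-pad to 4 bytes: K' = 79 00 00 00.
K' ⊕ ipad = 4f 36 36 36.  K' ⊕ opad = 25 5c 5c 5c.
Inner input = (K'⊕ipad) ∥ m = 4f 36 36 36 ∥ b8 66 72.
Inner hash: sum = 79+54+54+54+184+102+114 = 641; mod 256 = 129 → 81.
Outer input = (K'⊕opad) ∥ inner = 25 5c 5c 5c ∥ 81.
Outer hash (tag): sum = 37+92+92+92+129 = 442; mod 256 = 186 → ba.

ba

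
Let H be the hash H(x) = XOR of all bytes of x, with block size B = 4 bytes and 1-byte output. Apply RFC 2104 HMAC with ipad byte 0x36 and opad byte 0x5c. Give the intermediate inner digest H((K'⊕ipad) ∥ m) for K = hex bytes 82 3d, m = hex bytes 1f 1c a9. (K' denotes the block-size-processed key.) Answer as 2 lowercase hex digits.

15

Key hex bytes 82 3d is 2 bytes ≤ B = 4; zero-pad to 4 bytes: K' = 82 3d 00 00.
K' ⊕ ipad = b4 0b 36 36.
Inner input = b4 0b 36 36 ∥ 1f 1c a9.
Inner hash: XOR b4⊕0b⊕36⊕36⊕1f⊕1c⊕a9 = 15.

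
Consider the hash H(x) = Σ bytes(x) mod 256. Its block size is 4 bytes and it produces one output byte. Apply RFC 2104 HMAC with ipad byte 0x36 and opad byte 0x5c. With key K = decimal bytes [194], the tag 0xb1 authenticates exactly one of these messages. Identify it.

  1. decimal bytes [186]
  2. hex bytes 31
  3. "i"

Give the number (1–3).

3

Key decimal bytes [194] = c2 is 1 byte ≤ B = 4; zero-pad to 4 bytes: K' = c2 00 00 00.
K' ⊕ ipad = f4 36 36 36; K' ⊕ opad = 9e 5c 5c 5c.
m1: inner = H(f4 36 36 36 ba) = 50; tag = H(9e 5c 5c 5c 50) = 02
m2: inner = H(f4 36 36 36 31) = c7; tag = H(9e 5c 5c 5c c7) = 79
m3: inner = H(f4 36 36 36 69) = ff; tag = H(9e 5c 5c 5c ff) = b1 ← matches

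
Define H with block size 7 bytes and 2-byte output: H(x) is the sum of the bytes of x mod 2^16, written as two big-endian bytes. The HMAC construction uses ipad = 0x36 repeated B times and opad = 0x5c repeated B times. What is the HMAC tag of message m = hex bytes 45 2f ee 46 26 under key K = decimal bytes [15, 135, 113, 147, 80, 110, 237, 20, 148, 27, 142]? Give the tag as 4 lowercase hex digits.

039f

Key decimal bytes [15, 135, 113, 147, 80, 110, 237, 20, 148, 27, 142] = 0f 87 71 93 50 6e ed 14 94 1b 8e is 11 bytes > B = 7, so hash it first: H(key) = 04 96, then zero-pad to 7 bytes: K' = 04 96 00 00 00 00 00.
K' ⊕ ipad = 32 a0 36 36 36 36 36.  K' ⊕ opad = 58 ca 5c 5c 5c 5c 5c.
Inner input = (K'⊕ipad) ∥ m = 32 a0 36 36 36 36 36 ∥ 45 2f ee 46 26.
Inner hash: sum = 50+160+54+54+54+54+54+69+47+238+70+38 = 942 → 03 ae.
Outer input = (K'⊕opad) ∥ inner = 58 ca 5c 5c 5c 5c 5c ∥ 03 ae.
Outer hash (tag): sum = 88+202+92+92+92+92+92+3+174 = 927 → 03 9f.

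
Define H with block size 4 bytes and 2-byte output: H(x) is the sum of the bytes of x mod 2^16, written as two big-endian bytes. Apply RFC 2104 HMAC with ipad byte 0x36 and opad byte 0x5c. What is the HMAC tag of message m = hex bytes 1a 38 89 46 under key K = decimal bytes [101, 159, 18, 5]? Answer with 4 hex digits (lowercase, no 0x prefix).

0219

Key decimal bytes [101, 159, 18, 5] = 65 9f 12 05 is exactly B = 4 bytes: K' = 65 9f 12 05.
K' ⊕ ipad = 53 a9 24 33.  K' ⊕ opad = 39 c3 4e 59.
Inner input = (K'⊕ipad) ∥ m = 53 a9 24 33 ∥ 1a 38 89 46.
Inner hash: sum = 83+169+36+51+26+56+137+70 = 628 → 02 74.
Outer input = (K'⊕opad) ∥ inner = 39 c3 4e 59 ∥ 02 74.
Outer hash (tag): sum = 57+195+78+89+2+116 = 537 → 02 19.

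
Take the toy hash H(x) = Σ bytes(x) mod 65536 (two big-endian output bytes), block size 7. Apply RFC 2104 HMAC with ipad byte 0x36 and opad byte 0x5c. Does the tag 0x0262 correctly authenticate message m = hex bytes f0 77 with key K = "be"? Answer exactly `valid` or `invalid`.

valid

Key "be" = 62 65 is 2 bytes ≤ B = 7; zero-pad to 7 bytes: K' = 62 65 00 00 00 00 00.
K' ⊕ ipad = 54 53 36 36 36 36 36; K' ⊕ opad = 3e 39 5c 5c 5c 5c 5c.
Inner hash: sum = 84+83+54+54+54+54+54+240+119 = 796 → 03 1c.
Outer hash (recomputed tag): sum = 62+57+92+92+92+92+92+3+28 = 610 → 02 62.
Recomputed tag = 0262; claimed = 0262 → match.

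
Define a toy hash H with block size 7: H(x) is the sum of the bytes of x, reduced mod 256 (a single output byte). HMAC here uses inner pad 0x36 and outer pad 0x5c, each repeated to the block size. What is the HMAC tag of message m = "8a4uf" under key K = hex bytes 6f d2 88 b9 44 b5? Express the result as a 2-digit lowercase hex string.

Key hex bytes 6f d2 88 b9 44 b5 is 6 bytes ≤ B = 7; zero-pad to 7 bytes: K' = 6f d2 88 b9 44 b5 00.
K' ⊕ ipad = 59 e4 be 8f 72 83 36.  K' ⊕ opad = 33 8e d4 e5 18 e9 5c.
Inner input = (K'⊕ipad) ∥ m = 59 e4 be 8f 72 83 36 ∥ 38 61 34 75 66.
Inner hash: sum = 89+228+190+143+114+131+54+56+97+52+117+102 = 1373; mod 256 = 93 → 5d.
Outer input = (K'⊕opad) ∥ inner = 33 8e d4 e5 18 e9 5c ∥ 5d.
Outer hash (tag): sum = 51+142+212+229+24+233+92+93 = 1076; mod 256 = 52 → 34.

34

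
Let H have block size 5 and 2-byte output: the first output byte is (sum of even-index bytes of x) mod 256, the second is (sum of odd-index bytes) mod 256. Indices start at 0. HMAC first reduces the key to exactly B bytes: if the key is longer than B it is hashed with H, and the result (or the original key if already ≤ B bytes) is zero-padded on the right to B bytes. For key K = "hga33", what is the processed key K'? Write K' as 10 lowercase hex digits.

Key "hga33" = 68 67 61 33 33 is exactly B = 5 bytes: K' = 68 67 61 33 33.

6867613333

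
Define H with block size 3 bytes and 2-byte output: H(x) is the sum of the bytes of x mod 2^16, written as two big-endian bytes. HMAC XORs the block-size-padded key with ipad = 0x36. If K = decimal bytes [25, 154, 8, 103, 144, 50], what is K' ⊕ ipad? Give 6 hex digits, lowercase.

37d236

Key decimal bytes [25, 154, 8, 103, 144, 50] = 19 9a 08 67 90 32 is 6 bytes > B = 3, so hash it first: H(key) = 01 e4, then zero-pad to 3 bytes: K' = 01 e4 00.
XOR each byte with 0x36: 01⊕36=37, e4⊕36=d2, 00⊕36=36.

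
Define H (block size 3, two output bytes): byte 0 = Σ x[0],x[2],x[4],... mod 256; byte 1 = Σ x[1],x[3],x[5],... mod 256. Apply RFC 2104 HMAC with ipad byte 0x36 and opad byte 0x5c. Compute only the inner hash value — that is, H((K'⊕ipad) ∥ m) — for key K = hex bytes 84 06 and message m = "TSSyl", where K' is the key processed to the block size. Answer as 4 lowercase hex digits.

b443

Key hex bytes 84 06 is 2 bytes ≤ B = 3; zero-pad to 3 bytes: K' = 84 06 00.
K' ⊕ ipad = b2 30 36.
Inner input = b2 30 36 ∥ 54 53 53 79 6c.
Inner hash: even-index sum = 436 mod 256 = 180; odd-index sum = 323 mod 256 = 67 → b4 43.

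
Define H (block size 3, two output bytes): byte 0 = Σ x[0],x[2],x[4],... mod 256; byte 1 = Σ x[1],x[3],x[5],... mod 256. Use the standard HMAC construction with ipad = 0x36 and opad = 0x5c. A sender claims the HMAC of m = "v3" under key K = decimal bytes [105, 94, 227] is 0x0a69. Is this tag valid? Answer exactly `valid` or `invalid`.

invalid

Key decimal bytes [105, 94, 227] = 69 5e e3 is exactly B = 3 bytes: K' = 69 5e e3.
K' ⊕ ipad = 5f 68 d5; K' ⊕ opad = 35 02 bf.
Inner hash: even-index sum = 359 mod 256 = 103; odd-index sum = 222 mod 256 = 222 → 67 de.
Outer hash (recomputed tag): even-index sum = 466 mod 256 = 210; odd-index sum = 105 mod 256 = 105 → d2 69.
Recomputed tag = d269; claimed = 0a69 → mismatch.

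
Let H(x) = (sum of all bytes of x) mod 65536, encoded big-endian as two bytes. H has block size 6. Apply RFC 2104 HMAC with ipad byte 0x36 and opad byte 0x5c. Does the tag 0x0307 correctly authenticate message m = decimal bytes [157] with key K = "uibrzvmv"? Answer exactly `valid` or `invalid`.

valid

Key "uibrzvmv" = 75 69 62 72 7a 76 6d 76 is 8 bytes > B = 6, so hash it first: H(key) = 03 85, then zero-pad to 6 bytes: K' = 03 85 00 00 00 00.
K' ⊕ ipad = 35 b3 36 36 36 36; K' ⊕ opad = 5f d9 5c 5c 5c 5c.
Inner hash: sum = 53+179+54+54+54+54+157 = 605 → 02 5d.
Outer hash (recomputed tag): sum = 95+217+92+92+92+92+2+93 = 775 → 03 07.
Recomputed tag = 0307; claimed = 0307 → match.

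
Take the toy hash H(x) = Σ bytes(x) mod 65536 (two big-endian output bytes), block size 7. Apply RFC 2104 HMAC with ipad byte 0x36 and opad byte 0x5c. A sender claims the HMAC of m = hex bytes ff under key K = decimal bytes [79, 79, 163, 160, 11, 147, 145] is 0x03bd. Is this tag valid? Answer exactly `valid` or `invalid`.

Key decimal bytes [79, 79, 163, 160, 11, 147, 145] = 4f 4f a3 a0 0b 93 91 is exactly B = 7 bytes: K' = 4f 4f a3 a0 0b 93 91.
K' ⊕ ipad = 79 79 95 96 3d a5 a7; K' ⊕ opad = 13 13 ff fc 57 cf cd.
Inner hash: sum = 121+121+149+150+61+165+167+255 = 1189 → 04 a5.
Outer hash (recomputed tag): sum = 19+19+255+252+87+207+205+4+165 = 1213 → 04 bd.
Recomputed tag = 04bd; claimed = 03bd → mismatch.

invalid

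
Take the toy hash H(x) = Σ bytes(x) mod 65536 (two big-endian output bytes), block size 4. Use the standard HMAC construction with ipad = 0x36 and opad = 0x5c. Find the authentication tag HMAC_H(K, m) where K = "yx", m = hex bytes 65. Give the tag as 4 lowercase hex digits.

Key "yx" = 79 78 is 2 bytes ≤ B = 4; zero-pad to 4 bytes: K' = 79 78 00 00.
K' ⊕ ipad = 4f 4e 36 36.  K' ⊕ opad = 25 24 5c 5c.
Inner input = (K'⊕ipad) ∥ m = 4f 4e 36 36 ∥ 65.
Inner hash: sum = 79+78+54+54+101 = 366 → 01 6e.
Outer input = (K'⊕opad) ∥ inner = 25 24 5c 5c ∥ 01 6e.
Outer hash (tag): sum = 37+36+92+92+1+110 = 368 → 01 70.

0170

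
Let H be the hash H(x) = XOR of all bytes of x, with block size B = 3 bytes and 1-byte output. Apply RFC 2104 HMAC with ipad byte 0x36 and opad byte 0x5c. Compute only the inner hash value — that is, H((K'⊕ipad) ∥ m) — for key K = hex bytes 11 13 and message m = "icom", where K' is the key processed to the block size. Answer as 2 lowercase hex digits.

Key hex bytes 11 13 is 2 bytes ≤ B = 3; zero-pad to 3 bytes: K' = 11 13 00.
K' ⊕ ipad = 27 25 36.
Inner input = 27 25 36 ∥ 69 63 6f 6d.
Inner hash: XOR 27⊕25⊕36⊕69⊕63⊕6f⊕6d = 3c.

3c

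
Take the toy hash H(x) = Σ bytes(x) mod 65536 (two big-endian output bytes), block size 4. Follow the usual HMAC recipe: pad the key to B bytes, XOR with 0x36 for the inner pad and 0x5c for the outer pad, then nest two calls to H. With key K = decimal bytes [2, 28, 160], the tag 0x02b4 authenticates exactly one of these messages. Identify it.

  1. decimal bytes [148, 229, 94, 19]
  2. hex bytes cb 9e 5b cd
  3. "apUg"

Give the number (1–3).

2

Key decimal bytes [2, 28, 160] = 02 1c a0 is 3 bytes ≤ B = 4; zero-pad to 4 bytes: K' = 02 1c a0 00.
K' ⊕ ipad = 34 2a 96 36; K' ⊕ opad = 5e 40 fc 5c.
m1: inner = H(34 2a 96 36 94 e5 5e 13) = 03 14; tag = H(5e 40 fc 5c 03 14) = 020d
m2: inner = H(34 2a 96 36 cb 9e 5b cd) = 03 bb; tag = H(5e 40 fc 5c 03 bb) = 02b4 ← matches
m3: inner = H(34 2a 96 36 61 70 55 67) = 02 b7; tag = H(5e 40 fc 5c 02 b7) = 02af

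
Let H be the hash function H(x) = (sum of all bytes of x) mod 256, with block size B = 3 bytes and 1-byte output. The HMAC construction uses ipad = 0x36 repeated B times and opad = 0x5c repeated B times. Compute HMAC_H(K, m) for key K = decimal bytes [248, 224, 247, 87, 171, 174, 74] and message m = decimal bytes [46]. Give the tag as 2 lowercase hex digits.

e6

Key decimal bytes [248, 224, 247, 87, 171, 174, 74] = f8 e0 f7 57 ab ae 4a is 7 bytes > B = 3, so hash it first: H(key) = c9, then zero-pad to 3 bytes: K' = c9 00 00.
K' ⊕ ipad = ff 36 36.  K' ⊕ opad = 95 5c 5c.
Inner input = (K'⊕ipad) ∥ m = ff 36 36 ∥ 2e.
Inner hash: sum = 255+54+54+46 = 409; mod 256 = 153 → 99.
Outer input = (K'⊕opad) ∥ inner = 95 5c 5c ∥ 99.
Outer hash (tag): sum = 149+92+92+153 = 486; mod 256 = 230 → e6.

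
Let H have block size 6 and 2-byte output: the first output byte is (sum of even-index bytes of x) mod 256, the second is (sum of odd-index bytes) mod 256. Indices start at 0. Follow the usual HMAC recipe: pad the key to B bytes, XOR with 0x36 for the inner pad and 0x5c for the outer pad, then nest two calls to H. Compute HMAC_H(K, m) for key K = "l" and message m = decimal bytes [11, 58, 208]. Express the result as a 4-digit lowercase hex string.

Key "l" = 6c is 1 byte ≤ B = 6; zero-pad to 6 bytes: K' = 6c 00 00 00 00 00.
K' ⊕ ipad = 5a 36 36 36 36 36.  K' ⊕ opad = 30 5c 5c 5c 5c 5c.
Inner input = (K'⊕ipad) ∥ m = 5a 36 36 36 36 36 ∥ 0b 3a d0.
Inner hash: even-index sum = 417 mod 256 = 161; odd-index sum = 220 mod 256 = 220 → a1 dc.
Outer input = (K'⊕opad) ∥ inner = 30 5c 5c 5c 5c 5c ∥ a1 dc.
Outer hash (tag): even-index sum = 393 mod 256 = 137; odd-index sum = 496 mod 256 = 240 → 89 f0.

89f0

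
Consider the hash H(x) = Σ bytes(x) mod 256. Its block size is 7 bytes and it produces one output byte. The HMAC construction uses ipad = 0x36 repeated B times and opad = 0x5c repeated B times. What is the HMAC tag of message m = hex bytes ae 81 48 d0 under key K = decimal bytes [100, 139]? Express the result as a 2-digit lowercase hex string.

3f

Key decimal bytes [100, 139] = 64 8b is 2 bytes ≤ B = 7; zero-pad to 7 bytes: K' = 64 8b 00 00 00 00 00.
K' ⊕ ipad = 52 bd 36 36 36 36 36.  K' ⊕ opad = 38 d7 5c 5c 5c 5c 5c.
Inner input = (K'⊕ipad) ∥ m = 52 bd 36 36 36 36 36 ∥ ae 81 48 d0.
Inner hash: sum = 82+189+54+54+54+54+54+174+129+72+208 = 1124; mod 256 = 100 → 64.
Outer input = (K'⊕opad) ∥ inner = 38 d7 5c 5c 5c 5c 5c ∥ 64.
Outer hash (tag): sum = 56+215+92+92+92+92+92+100 = 831; mod 256 = 63 → 3f.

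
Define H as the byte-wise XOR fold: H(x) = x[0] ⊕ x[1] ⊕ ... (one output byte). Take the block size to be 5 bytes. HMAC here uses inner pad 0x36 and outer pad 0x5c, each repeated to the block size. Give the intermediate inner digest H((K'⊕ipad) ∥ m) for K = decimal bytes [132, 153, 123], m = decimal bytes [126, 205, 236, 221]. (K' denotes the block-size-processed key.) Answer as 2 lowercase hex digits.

d2

Key decimal bytes [132, 153, 123] = 84 99 7b is 3 bytes ≤ B = 5; zero-pad to 5 bytes: K' = 84 99 7b 00 00.
K' ⊕ ipad = b2 af 4d 36 36.
Inner input = b2 af 4d 36 36 ∥ 7e cd ec dd.
Inner hash: XOR b2⊕af⊕4d⊕36⊕36⊕7e⊕cd⊕ec⊕dd = d2.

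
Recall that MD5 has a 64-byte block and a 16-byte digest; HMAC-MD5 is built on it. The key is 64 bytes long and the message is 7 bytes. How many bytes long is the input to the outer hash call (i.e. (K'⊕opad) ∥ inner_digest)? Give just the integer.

80

Key is 64 ≤ 64 bytes, zero-padded: |K'| = 64.
Outer input = (K'⊕opad) ∥ H(inner) → 64 + 16 = 80 bytes.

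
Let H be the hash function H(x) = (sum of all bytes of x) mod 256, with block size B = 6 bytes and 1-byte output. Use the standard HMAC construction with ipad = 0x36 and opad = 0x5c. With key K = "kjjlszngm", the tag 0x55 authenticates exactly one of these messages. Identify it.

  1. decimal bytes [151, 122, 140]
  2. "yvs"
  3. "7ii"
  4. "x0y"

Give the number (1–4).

Key "kjjlszngm" = 6b 6a 6a 6c 73 7a 6e 67 6d is 9 bytes > B = 6, so hash it first: H(key) = da, then zero-pad to 6 bytes: K' = da 00 00 00 00 00.
K' ⊕ ipad = ec 36 36 36 36 36; K' ⊕ opad = 86 5c 5c 5c 5c 5c.
m1: inner = H(ec 36 36 36 36 36 97 7a 8c) = 97; tag = H(86 5c 5c 5c 5c 5c 97) = e9
m2: inner = H(ec 36 36 36 36 36 79 76 73) = 5c; tag = H(86 5c 5c 5c 5c 5c 5c) = ae
m3: inner = H(ec 36 36 36 36 36 37 69 69) = 03; tag = H(86 5c 5c 5c 5c 5c 03) = 55 ← matches
m4: inner = H(ec 36 36 36 36 36 78 30 79) = 1b; tag = H(86 5c 5c 5c 5c 5c 1b) = 6d

3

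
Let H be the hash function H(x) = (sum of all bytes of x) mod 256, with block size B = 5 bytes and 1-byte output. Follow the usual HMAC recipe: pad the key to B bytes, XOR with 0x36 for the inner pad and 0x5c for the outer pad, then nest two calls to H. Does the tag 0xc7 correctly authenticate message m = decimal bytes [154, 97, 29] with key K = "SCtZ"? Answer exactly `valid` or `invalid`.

Key "SCtZ" = 53 43 74 5a is 4 bytes ≤ B = 5; zero-pad to 5 bytes: K' = 53 43 74 5a 00.
K' ⊕ ipad = 65 75 42 6c 36; K' ⊕ opad = 0f 1f 28 06 5c.
Inner hash: sum = 101+117+66+108+54+154+97+29 = 726; mod 256 = 214 → d6.
Outer hash (recomputed tag): sum = 15+31+40+6+92+214 = 398; mod 256 = 142 → 8e.
Recomputed tag = 8e; claimed = c7 → mismatch.

invalid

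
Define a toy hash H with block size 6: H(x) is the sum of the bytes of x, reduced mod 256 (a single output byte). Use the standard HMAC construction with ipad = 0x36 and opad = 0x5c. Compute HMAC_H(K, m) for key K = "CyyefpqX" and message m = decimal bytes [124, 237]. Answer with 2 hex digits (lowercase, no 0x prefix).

b7

Key "CyyefpqX" = 43 79 79 65 66 70 71 58 is 8 bytes > B = 6, so hash it first: H(key) = 39, then zero-pad to 6 bytes: K' = 39 00 00 00 00 00.
K' ⊕ ipad = 0f 36 36 36 36 36.  K' ⊕ opad = 65 5c 5c 5c 5c 5c.
Inner input = (K'⊕ipad) ∥ m = 0f 36 36 36 36 36 ∥ 7c ed.
Inner hash: sum = 15+54+54+54+54+54+124+237 = 646; mod 256 = 134 → 86.
Outer input = (K'⊕opad) ∥ inner = 65 5c 5c 5c 5c 5c ∥ 86.
Outer hash (tag): sum = 101+92+92+92+92+92+134 = 695; mod 256 = 183 → b7.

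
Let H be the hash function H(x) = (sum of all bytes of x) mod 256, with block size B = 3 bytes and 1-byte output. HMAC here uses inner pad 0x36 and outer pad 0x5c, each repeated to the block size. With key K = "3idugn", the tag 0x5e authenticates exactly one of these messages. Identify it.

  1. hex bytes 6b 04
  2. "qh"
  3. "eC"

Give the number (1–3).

3

Key "3idugn" = 33 69 64 75 67 6e is 6 bytes > B = 3, so hash it first: H(key) = 4a, then zero-pad to 3 bytes: K' = 4a 00 00.
K' ⊕ ipad = 7c 36 36; K' ⊕ opad = 16 5c 5c.
m1: inner = H(7c 36 36 6b 04) = 57; tag = H(16 5c 5c 57) = 25
m2: inner = H(7c 36 36 71 68) = c1; tag = H(16 5c 5c c1) = 8f
m3: inner = H(7c 36 36 65 43) = 90; tag = H(16 5c 5c 90) = 5e ← matches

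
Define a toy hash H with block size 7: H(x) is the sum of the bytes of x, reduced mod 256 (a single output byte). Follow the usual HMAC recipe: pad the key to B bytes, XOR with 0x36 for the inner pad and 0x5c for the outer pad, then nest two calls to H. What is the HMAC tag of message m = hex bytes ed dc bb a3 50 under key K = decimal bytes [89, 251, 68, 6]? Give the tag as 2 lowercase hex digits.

Key decimal bytes [89, 251, 68, 6] = 59 fb 44 06 is 4 bytes ≤ B = 7; zero-pad to 7 bytes: K' = 59 fb 44 06 00 00 00.
K' ⊕ ipad = 6f cd 72 30 36 36 36.  K' ⊕ opad = 05 a7 18 5a 5c 5c 5c.
Inner input = (K'⊕ipad) ∥ m = 6f cd 72 30 36 36 36 ∥ ed dc bb a3 50.
Inner hash: sum = 111+205+114+48+54+54+54+237+220+187+163+80 = 1527; mod 256 = 247 → f7.
Outer input = (K'⊕opad) ∥ inner = 05 a7 18 5a 5c 5c 5c ∥ f7.
Outer hash (tag): sum = 5+167+24+90+92+92+92+247 = 809; mod 256 = 41 → 29.

29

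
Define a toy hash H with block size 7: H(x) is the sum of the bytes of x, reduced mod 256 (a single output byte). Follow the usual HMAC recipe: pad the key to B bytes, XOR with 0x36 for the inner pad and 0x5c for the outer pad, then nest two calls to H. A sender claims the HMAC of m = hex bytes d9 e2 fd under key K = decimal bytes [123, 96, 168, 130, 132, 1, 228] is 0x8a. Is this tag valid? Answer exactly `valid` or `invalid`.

valid

Key decimal bytes [123, 96, 168, 130, 132, 1, 228] = 7b 60 a8 82 84 01 e4 is exactly B = 7 bytes: K' = 7b 60 a8 82 84 01 e4.
K' ⊕ ipad = 4d 56 9e b4 b2 37 d2; K' ⊕ opad = 27 3c f4 de d8 5d b8.
Inner hash: sum = 77+86+158+180+178+55+210+217+226+253 = 1640; mod 256 = 104 → 68.
Outer hash (recomputed tag): sum = 39+60+244+222+216+93+184+104 = 1162; mod 256 = 138 → 8a.
Recomputed tag = 8a; claimed = 8a → match.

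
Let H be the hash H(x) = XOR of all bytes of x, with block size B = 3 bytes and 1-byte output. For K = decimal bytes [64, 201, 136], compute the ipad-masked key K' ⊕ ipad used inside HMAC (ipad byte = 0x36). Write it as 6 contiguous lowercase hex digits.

76ffbe

Key decimal bytes [64, 201, 136] = 40 c9 88 is exactly B = 3 bytes: K' = 40 c9 88.
XOR each byte with 0x36: 40⊕36=76, c9⊕36=ff, 88⊕36=be.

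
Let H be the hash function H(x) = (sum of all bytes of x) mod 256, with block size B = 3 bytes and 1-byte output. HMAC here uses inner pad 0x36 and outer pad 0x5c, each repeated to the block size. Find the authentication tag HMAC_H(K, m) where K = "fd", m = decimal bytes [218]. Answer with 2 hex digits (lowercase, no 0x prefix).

80

Key "fd" = 66 64 is 2 bytes ≤ B = 3; zero-pad to 3 bytes: K' = 66 64 00.
K' ⊕ ipad = 50 52 36.  K' ⊕ opad = 3a 38 5c.
Inner input = (K'⊕ipad) ∥ m = 50 52 36 ∥ da.
Inner hash: sum = 80+82+54+218 = 434; mod 256 = 178 → b2.
Outer input = (K'⊕opad) ∥ inner = 3a 38 5c ∥ b2.
Outer hash (tag): sum = 58+56+92+178 = 384; mod 256 = 128 → 80.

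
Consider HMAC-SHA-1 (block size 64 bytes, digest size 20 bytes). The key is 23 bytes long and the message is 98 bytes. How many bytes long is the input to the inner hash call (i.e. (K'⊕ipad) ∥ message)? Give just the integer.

162

Key is 23 ≤ 64 bytes, zero-padded: |K'| = 64.
Inner input = (K'⊕ipad) ∥ m → 64 + 98 = 162 bytes.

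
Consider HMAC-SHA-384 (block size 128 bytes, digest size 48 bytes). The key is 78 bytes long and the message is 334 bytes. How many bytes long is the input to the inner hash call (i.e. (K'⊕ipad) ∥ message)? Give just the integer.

Key is 78 ≤ 128 bytes, zero-padded: |K'| = 128.
Inner input = (K'⊕ipad) ∥ m → 128 + 334 = 462 bytes.

462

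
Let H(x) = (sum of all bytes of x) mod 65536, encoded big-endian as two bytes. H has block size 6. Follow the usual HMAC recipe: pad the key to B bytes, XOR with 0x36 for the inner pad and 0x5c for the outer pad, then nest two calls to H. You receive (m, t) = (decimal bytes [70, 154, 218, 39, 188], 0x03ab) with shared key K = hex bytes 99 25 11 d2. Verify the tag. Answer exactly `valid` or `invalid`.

valid

Key hex bytes 99 25 11 d2 is 4 bytes ≤ B = 6; zero-pad to 6 bytes: K' = 99 25 11 d2 00 00.
K' ⊕ ipad = af 13 27 e4 36 36; K' ⊕ opad = c5 79 4d 8e 5c 5c.
Inner hash: sum = 175+19+39+228+54+54+70+154+218+39+188 = 1238 → 04 d6.
Outer hash (recomputed tag): sum = 197+121+77+142+92+92+4+214 = 939 → 03 ab.
Recomputed tag = 03ab; claimed = 03ab → match.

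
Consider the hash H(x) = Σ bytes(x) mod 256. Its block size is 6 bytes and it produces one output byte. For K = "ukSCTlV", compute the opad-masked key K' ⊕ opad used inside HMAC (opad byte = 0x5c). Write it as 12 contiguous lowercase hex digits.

Key "ukSCTlV" = 75 6b 53 43 54 6c 56 is 7 bytes > B = 6, so hash it first: H(key) = 8c, then zero-pad to 6 bytes: K' = 8c 00 00 00 00 00.
XOR each byte with 0x5c: 8c⊕5c=d0, 00⊕5c=5c, 00⊕5c=5c, 00⊕5c=5c, 00⊕5c=5c, 00⊕5c=5c.

d05c5c5c5c5c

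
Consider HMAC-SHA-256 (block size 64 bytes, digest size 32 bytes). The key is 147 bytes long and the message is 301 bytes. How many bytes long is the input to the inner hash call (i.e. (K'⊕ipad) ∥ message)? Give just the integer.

Key is 147 > 64 bytes, so it is hashed to 32 bytes then zero-padded to 64: |K'| = 64.
Inner input = (K'⊕ipad) ∥ m → 64 + 301 = 365 bytes.

365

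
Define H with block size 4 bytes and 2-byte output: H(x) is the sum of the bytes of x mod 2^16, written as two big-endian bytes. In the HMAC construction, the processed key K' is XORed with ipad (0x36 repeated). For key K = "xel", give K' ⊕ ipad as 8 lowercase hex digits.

Key "xel" = 78 65 6c is 3 bytes ≤ B = 4; zero-pad to 4 bytes: K' = 78 65 6c 00.
XOR each byte with 0x36: 78⊕36=4e, 65⊕36=53, 6c⊕36=5a, 00⊕36=36.

4e535a36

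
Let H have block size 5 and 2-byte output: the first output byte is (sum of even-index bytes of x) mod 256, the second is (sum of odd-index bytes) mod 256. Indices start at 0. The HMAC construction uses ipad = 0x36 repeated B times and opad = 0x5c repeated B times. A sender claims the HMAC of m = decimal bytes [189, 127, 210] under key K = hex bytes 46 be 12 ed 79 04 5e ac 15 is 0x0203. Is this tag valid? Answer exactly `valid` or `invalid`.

invalid

Key hex bytes 46 be 12 ed 79 04 5e ac 15 is 9 bytes > B = 5, so hash it first: H(key) = 44 5b, then zero-pad to 5 bytes: K' = 44 5b 00 00 00.
K' ⊕ ipad = 72 6d 36 36 36; K' ⊕ opad = 18 07 5c 5c 5c.
Inner hash: even-index sum = 349 mod 256 = 93; odd-index sum = 562 mod 256 = 50 → 5d 32.
Outer hash (recomputed tag): even-index sum = 258 mod 256 = 2; odd-index sum = 192 mod 256 = 192 → 02 c0.
Recomputed tag = 02c0; claimed = 0203 → mismatch.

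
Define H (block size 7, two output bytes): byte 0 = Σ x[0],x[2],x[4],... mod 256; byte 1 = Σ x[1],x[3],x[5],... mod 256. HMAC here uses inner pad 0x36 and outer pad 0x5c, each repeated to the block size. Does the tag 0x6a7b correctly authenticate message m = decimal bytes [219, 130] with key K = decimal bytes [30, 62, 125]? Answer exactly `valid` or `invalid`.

Key decimal bytes [30, 62, 125] = 1e 3e 7d is 3 bytes ≤ B = 7; zero-pad to 7 bytes: K' = 1e 3e 7d 00 00 00 00.
K' ⊕ ipad = 28 08 4b 36 36 36 36; K' ⊕ opad = 42 62 21 5c 5c 5c 5c.
Inner hash: even-index sum = 353 mod 256 = 97; odd-index sum = 335 mod 256 = 79 → 61 4f.
Outer hash (recomputed tag): even-index sum = 362 mod 256 = 106; odd-index sum = 379 mod 256 = 123 → 6a 7b.
Recomputed tag = 6a7b; claimed = 6a7b → match.

valid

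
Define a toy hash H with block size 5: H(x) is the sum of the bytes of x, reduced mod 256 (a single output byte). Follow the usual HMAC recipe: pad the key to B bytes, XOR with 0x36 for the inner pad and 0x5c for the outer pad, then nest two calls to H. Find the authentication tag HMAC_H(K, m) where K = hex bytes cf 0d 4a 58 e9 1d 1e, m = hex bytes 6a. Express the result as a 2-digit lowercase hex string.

44

Key hex bytes cf 0d 4a 58 e9 1d 1e is 7 bytes > B = 5, so hash it first: H(key) = a2, then zero-pad to 5 bytes: K' = a2 00 00 00 00.
K' ⊕ ipad = 94 36 36 36 36.  K' ⊕ opad = fe 5c 5c 5c 5c.
Inner input = (K'⊕ipad) ∥ m = 94 36 36 36 36 ∥ 6a.
Inner hash: sum = 148+54+54+54+54+106 = 470; mod 256 = 214 → d6.
Outer input = (K'⊕opad) ∥ inner = fe 5c 5c 5c 5c ∥ d6.
Outer hash (tag): sum = 254+92+92+92+92+214 = 836; mod 256 = 68 → 44.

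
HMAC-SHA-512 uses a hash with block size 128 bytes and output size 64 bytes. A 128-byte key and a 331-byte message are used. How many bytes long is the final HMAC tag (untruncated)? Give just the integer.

64

The tag is one SHA-512 digest: 64 bytes.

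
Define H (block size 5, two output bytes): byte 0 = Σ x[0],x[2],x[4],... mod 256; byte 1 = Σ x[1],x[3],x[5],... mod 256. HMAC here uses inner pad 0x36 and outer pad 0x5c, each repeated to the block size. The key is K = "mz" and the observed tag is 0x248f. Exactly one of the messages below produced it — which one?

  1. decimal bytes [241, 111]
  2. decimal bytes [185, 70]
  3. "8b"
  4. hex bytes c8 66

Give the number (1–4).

Key "mz" = 6d 7a is 2 bytes ≤ B = 5; zero-pad to 5 bytes: K' = 6d 7a 00 00 00.
K' ⊕ ipad = 5b 4c 36 36 36; K' ⊕ opad = 31 26 5c 5c 5c.
m1: inner = H(5b 4c 36 36 36 f1 6f) = 36 73; tag = H(31 26 5c 5c 5c 36 73) = 5cb8
m2: inner = H(5b 4c 36 36 36 b9 46) = 0d 3b; tag = H(31 26 5c 5c 5c 0d 3b) = 248f ← matches
m3: inner = H(5b 4c 36 36 36 38 62) = 29 ba; tag = H(31 26 5c 5c 5c 29 ba) = a3ab
m4: inner = H(5b 4c 36 36 36 c8 66) = 2d 4a; tag = H(31 26 5c 5c 5c 2d 4a) = 33af

2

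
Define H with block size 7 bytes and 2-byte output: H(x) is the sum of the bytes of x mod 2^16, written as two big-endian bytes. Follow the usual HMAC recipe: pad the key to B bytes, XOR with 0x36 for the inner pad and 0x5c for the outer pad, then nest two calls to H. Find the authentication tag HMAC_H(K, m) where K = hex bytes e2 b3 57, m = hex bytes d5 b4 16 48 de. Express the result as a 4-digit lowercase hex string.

0384

Key hex bytes e2 b3 57 is 3 bytes ≤ B = 7; zero-pad to 7 bytes: K' = e2 b3 57 00 00 00 00.
K' ⊕ ipad = d4 85 61 36 36 36 36.  K' ⊕ opad = be ef 0b 5c 5c 5c 5c.
Inner input = (K'⊕ipad) ∥ m = d4 85 61 36 36 36 36 ∥ d5 b4 16 48 de.
Inner hash: sum = 212+133+97+54+54+54+54+213+180+22+72+222 = 1367 → 05 57.
Outer input = (K'⊕opad) ∥ inner = be ef 0b 5c 5c 5c 5c ∥ 05 57.
Outer hash (tag): sum = 190+239+11+92+92+92+92+5+87 = 900 → 03 84.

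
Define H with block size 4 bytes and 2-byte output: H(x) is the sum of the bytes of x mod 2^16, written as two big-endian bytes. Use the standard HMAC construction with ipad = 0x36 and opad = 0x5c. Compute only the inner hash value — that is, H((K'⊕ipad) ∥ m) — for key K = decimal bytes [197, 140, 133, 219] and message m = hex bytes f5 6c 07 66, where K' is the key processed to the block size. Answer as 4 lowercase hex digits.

051b

Key decimal bytes [197, 140, 133, 219] = c5 8c 85 db is exactly B = 4 bytes: K' = c5 8c 85 db.
K' ⊕ ipad = f3 ba b3 ed.
Inner input = f3 ba b3 ed ∥ f5 6c 07 66.
Inner hash: sum = 243+186+179+237+245+108+7+102 = 1307 → 05 1b.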